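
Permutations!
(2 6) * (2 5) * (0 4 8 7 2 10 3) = (0 4 8 7 2 6 5 10 3) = [4, 1, 6, 0, 8, 10, 5, 2, 7, 9, 3]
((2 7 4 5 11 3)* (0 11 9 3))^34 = ((0 11)(2 7 4 5 9 3))^34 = (11)(2 9 4)(3 5 7)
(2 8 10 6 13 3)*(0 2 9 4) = (0 2 8 10 6 13 3 9 4) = [2, 1, 8, 9, 0, 5, 13, 7, 10, 4, 6, 11, 12, 3]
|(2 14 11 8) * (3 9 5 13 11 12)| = 9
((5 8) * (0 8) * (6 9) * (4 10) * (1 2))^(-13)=(0 5 8)(1 2)(4 10)(6 9)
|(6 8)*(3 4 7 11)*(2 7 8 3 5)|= |(2 7 11 5)(3 4 8 6)|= 4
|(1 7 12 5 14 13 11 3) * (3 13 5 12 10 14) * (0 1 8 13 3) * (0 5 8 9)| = 10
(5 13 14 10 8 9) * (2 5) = (2 5 13 14 10 8 9) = [0, 1, 5, 3, 4, 13, 6, 7, 9, 2, 8, 11, 12, 14, 10]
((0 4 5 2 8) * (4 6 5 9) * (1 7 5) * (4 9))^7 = ((9)(0 6 1 7 5 2 8))^7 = (9)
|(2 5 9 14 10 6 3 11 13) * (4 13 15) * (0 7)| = 22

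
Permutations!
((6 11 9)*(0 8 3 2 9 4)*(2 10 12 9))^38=(0 3 12 6 4 8 10 9 11)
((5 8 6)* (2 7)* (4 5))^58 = ((2 7)(4 5 8 6))^58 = (4 8)(5 6)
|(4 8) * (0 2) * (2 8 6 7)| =6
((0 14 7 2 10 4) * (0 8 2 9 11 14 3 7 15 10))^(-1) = ((0 3 7 9 11 14 15 10 4 8 2))^(-1) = (0 2 8 4 10 15 14 11 9 7 3)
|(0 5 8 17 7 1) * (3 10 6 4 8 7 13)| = 28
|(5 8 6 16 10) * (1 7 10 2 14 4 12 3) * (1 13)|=13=|(1 7 10 5 8 6 16 2 14 4 12 3 13)|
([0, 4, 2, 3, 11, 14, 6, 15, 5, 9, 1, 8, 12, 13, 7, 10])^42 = (1 7 8)(4 15 5)(10 14 11)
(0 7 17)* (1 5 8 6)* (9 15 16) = [7, 5, 2, 3, 4, 8, 1, 17, 6, 15, 10, 11, 12, 13, 14, 16, 9, 0] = (0 7 17)(1 5 8 6)(9 15 16)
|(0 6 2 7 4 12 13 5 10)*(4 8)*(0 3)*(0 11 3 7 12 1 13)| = 28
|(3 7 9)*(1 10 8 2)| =12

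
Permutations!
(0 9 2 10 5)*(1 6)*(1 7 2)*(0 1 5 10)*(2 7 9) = (10)(0 2)(1 6 9 5) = [2, 6, 0, 3, 4, 1, 9, 7, 8, 5, 10]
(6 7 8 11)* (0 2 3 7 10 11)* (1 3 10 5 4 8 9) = (0 2 10 11 6 5 4 8)(1 3 7 9) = [2, 3, 10, 7, 8, 4, 5, 9, 0, 1, 11, 6]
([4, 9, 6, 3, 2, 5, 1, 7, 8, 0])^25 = (0 4 2 6 1 9)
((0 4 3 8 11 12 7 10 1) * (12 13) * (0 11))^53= (0 4 3 8)(1 10 7 12 13 11)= ((0 4 3 8)(1 11 13 12 7 10))^53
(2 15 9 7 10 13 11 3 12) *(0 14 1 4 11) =[14, 4, 15, 12, 11, 5, 6, 10, 8, 7, 13, 3, 2, 0, 1, 9] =(0 14 1 4 11 3 12 2 15 9 7 10 13)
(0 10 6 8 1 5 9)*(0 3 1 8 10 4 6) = (0 4 6 10)(1 5 9 3) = [4, 5, 2, 1, 6, 9, 10, 7, 8, 3, 0]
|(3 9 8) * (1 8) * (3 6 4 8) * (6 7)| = 12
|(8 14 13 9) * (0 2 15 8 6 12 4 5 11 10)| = 13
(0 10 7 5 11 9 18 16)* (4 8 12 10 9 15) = (0 9 18 16)(4 8 12 10 7 5 11 15) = [9, 1, 2, 3, 8, 11, 6, 5, 12, 18, 7, 15, 10, 13, 14, 4, 0, 17, 16]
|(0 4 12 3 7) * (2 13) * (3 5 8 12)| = |(0 4 3 7)(2 13)(5 8 12)| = 12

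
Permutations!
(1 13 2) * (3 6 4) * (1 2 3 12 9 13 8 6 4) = (1 8 6)(3 4 12 9 13) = [0, 8, 2, 4, 12, 5, 1, 7, 6, 13, 10, 11, 9, 3]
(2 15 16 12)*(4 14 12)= (2 15 16 4 14 12)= [0, 1, 15, 3, 14, 5, 6, 7, 8, 9, 10, 11, 2, 13, 12, 16, 4]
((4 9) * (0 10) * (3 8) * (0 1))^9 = (10)(3 8)(4 9) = ((0 10 1)(3 8)(4 9))^9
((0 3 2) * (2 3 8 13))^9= (0 8 13 2)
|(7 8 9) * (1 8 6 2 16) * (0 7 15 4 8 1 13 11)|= 28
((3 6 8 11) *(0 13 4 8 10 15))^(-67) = (0 3 13 6 4 10 8 15 11)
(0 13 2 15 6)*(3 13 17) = (0 17 3 13 2 15 6) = [17, 1, 15, 13, 4, 5, 0, 7, 8, 9, 10, 11, 12, 2, 14, 6, 16, 3]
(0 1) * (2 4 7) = (0 1)(2 4 7) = [1, 0, 4, 3, 7, 5, 6, 2]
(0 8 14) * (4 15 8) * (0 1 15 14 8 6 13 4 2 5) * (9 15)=(0 2 5)(1 9 15 6 13 4 14)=[2, 9, 5, 3, 14, 0, 13, 7, 8, 15, 10, 11, 12, 4, 1, 6]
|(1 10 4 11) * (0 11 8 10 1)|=|(0 11)(4 8 10)|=6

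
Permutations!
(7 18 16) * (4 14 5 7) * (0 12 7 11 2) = [12, 1, 0, 3, 14, 11, 6, 18, 8, 9, 10, 2, 7, 13, 5, 15, 4, 17, 16] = (0 12 7 18 16 4 14 5 11 2)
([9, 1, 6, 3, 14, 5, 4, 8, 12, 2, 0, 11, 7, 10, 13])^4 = [4, 1, 13, 3, 0, 5, 10, 8, 12, 14, 6, 11, 7, 2, 9]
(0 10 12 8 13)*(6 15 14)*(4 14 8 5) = (0 10 12 5 4 14 6 15 8 13) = [10, 1, 2, 3, 14, 4, 15, 7, 13, 9, 12, 11, 5, 0, 6, 8]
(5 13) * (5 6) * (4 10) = (4 10)(5 13 6) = [0, 1, 2, 3, 10, 13, 5, 7, 8, 9, 4, 11, 12, 6]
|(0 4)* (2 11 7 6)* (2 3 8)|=6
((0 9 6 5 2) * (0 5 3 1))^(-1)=(0 1 3 6 9)(2 5)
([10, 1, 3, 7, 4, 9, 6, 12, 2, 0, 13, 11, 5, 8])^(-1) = [9, 1, 8, 2, 4, 12, 6, 3, 13, 5, 0, 11, 7, 10]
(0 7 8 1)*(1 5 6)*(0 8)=[7, 8, 2, 3, 4, 6, 1, 0, 5]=(0 7)(1 8 5 6)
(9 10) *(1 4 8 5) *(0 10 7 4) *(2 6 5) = [10, 0, 6, 3, 8, 1, 5, 4, 2, 7, 9] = (0 10 9 7 4 8 2 6 5 1)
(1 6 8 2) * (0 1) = (0 1 6 8 2) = [1, 6, 0, 3, 4, 5, 8, 7, 2]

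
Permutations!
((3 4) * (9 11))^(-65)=((3 4)(9 11))^(-65)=(3 4)(9 11)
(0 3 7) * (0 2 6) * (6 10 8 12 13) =(0 3 7 2 10 8 12 13 6) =[3, 1, 10, 7, 4, 5, 0, 2, 12, 9, 8, 11, 13, 6]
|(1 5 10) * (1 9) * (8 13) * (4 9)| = 10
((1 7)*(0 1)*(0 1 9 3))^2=(0 3 9)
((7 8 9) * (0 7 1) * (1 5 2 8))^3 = ((0 7 1)(2 8 9 5))^3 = (2 5 9 8)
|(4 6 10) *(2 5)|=6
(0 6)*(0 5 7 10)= [6, 1, 2, 3, 4, 7, 5, 10, 8, 9, 0]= (0 6 5 7 10)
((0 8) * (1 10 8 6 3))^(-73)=(0 8 10 1 3 6)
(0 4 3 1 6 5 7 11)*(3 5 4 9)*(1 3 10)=(0 9 10 1 6 4 5 7 11)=[9, 6, 2, 3, 5, 7, 4, 11, 8, 10, 1, 0]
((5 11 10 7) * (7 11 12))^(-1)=((5 12 7)(10 11))^(-1)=(5 7 12)(10 11)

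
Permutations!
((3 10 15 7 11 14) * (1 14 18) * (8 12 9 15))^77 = ((1 14 3 10 8 12 9 15 7 11 18))^77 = (18)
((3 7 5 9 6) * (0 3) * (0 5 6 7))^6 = (5 7)(6 9)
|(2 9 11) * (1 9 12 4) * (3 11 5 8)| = 9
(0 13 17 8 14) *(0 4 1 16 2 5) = (0 13 17 8 14 4 1 16 2 5) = [13, 16, 5, 3, 1, 0, 6, 7, 14, 9, 10, 11, 12, 17, 4, 15, 2, 8]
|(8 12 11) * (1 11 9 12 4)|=|(1 11 8 4)(9 12)|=4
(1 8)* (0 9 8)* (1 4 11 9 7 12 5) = (0 7 12 5 1)(4 11 9 8) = [7, 0, 2, 3, 11, 1, 6, 12, 4, 8, 10, 9, 5]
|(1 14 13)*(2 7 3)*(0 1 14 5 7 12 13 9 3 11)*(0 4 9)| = 12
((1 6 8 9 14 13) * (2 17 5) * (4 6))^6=(17)(1 13 14 9 8 6 4)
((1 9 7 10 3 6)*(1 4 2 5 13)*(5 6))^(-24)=(1 3 9 5 7 13 10)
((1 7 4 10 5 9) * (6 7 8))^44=((1 8 6 7 4 10 5 9))^44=(1 4)(5 6)(7 9)(8 10)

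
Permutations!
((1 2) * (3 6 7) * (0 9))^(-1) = ((0 9)(1 2)(3 6 7))^(-1) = (0 9)(1 2)(3 7 6)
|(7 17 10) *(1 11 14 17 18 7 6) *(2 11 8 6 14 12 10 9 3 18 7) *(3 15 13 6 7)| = |(1 8 7 3 18 2 11 12 10 14 17 9 15 13 6)| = 15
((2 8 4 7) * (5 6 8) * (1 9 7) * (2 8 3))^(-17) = (1 8 9 4 7)(2 3 6 5)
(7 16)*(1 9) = (1 9)(7 16) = [0, 9, 2, 3, 4, 5, 6, 16, 8, 1, 10, 11, 12, 13, 14, 15, 7]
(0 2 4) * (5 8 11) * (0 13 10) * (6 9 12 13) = (0 2 4 6 9 12 13 10)(5 8 11) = [2, 1, 4, 3, 6, 8, 9, 7, 11, 12, 0, 5, 13, 10]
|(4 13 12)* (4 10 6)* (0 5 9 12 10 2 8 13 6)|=8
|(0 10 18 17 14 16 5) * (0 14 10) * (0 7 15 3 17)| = 21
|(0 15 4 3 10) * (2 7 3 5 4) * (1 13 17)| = |(0 15 2 7 3 10)(1 13 17)(4 5)| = 6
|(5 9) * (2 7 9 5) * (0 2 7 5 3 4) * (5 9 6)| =8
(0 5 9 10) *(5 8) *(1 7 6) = (0 8 5 9 10)(1 7 6) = [8, 7, 2, 3, 4, 9, 1, 6, 5, 10, 0]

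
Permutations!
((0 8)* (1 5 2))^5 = ((0 8)(1 5 2))^5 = (0 8)(1 2 5)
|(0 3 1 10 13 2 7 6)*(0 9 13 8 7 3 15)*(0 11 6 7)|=|(0 15 11 6 9 13 2 3 1 10 8)|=11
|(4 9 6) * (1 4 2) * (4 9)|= |(1 9 6 2)|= 4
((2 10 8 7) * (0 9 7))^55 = (0 9 7 2 10 8)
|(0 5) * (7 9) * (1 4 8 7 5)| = 7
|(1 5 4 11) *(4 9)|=5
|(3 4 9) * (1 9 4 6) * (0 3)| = |(0 3 6 1 9)| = 5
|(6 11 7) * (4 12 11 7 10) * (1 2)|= 4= |(1 2)(4 12 11 10)(6 7)|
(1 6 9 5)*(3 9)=[0, 6, 2, 9, 4, 1, 3, 7, 8, 5]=(1 6 3 9 5)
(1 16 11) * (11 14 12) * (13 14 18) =(1 16 18 13 14 12 11) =[0, 16, 2, 3, 4, 5, 6, 7, 8, 9, 10, 1, 11, 14, 12, 15, 18, 17, 13]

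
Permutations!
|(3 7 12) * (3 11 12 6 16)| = 4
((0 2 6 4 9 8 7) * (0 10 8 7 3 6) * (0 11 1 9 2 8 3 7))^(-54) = (0 8 7 10 3 6 4 2 11 1 9)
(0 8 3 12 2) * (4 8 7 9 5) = (0 7 9 5 4 8 3 12 2) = [7, 1, 0, 12, 8, 4, 6, 9, 3, 5, 10, 11, 2]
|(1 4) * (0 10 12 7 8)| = 10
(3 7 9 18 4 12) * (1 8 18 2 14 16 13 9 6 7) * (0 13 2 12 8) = (0 13 9 12 3 1)(2 14 16)(4 8 18)(6 7) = [13, 0, 14, 1, 8, 5, 7, 6, 18, 12, 10, 11, 3, 9, 16, 15, 2, 17, 4]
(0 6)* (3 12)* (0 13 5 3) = [6, 1, 2, 12, 4, 3, 13, 7, 8, 9, 10, 11, 0, 5] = (0 6 13 5 3 12)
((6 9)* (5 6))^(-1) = ((5 6 9))^(-1) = (5 9 6)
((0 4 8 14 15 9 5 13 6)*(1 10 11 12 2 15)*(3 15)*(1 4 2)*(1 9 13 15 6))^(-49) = ((0 2 3 6)(1 10 11 12 9 5 15 13)(4 8 14))^(-49) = (0 6 3 2)(1 13 15 5 9 12 11 10)(4 14 8)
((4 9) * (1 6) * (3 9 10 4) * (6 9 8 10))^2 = (1 3 10 6 9 8 4)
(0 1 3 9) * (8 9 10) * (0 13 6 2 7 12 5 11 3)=(0 1)(2 7 12 5 11 3 10 8 9 13 6)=[1, 0, 7, 10, 4, 11, 2, 12, 9, 13, 8, 3, 5, 6]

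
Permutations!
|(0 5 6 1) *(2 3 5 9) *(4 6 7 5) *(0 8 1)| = |(0 9 2 3 4 6)(1 8)(5 7)| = 6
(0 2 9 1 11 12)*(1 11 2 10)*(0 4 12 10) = (1 2 9 11 10)(4 12) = [0, 2, 9, 3, 12, 5, 6, 7, 8, 11, 1, 10, 4]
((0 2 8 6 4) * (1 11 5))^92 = ((0 2 8 6 4)(1 11 5))^92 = (0 8 4 2 6)(1 5 11)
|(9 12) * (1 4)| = |(1 4)(9 12)| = 2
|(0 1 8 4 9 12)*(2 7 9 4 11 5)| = 9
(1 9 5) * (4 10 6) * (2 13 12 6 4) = (1 9 5)(2 13 12 6)(4 10) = [0, 9, 13, 3, 10, 1, 2, 7, 8, 5, 4, 11, 6, 12]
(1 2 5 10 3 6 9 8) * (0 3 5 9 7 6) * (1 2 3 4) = (0 4 1 3)(2 9 8)(5 10)(6 7) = [4, 3, 9, 0, 1, 10, 7, 6, 2, 8, 5]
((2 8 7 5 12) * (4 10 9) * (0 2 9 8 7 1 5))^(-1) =((0 2 7)(1 5 12 9 4 10 8))^(-1) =(0 7 2)(1 8 10 4 9 12 5)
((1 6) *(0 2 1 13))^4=(0 13 6 1 2)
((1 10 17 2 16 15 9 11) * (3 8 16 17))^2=((1 10 3 8 16 15 9 11)(2 17))^2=(17)(1 3 16 9)(8 15 11 10)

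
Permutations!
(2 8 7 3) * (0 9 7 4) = (0 9 7 3 2 8 4) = [9, 1, 8, 2, 0, 5, 6, 3, 4, 7]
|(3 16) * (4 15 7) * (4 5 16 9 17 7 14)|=6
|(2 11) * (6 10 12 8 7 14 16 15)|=8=|(2 11)(6 10 12 8 7 14 16 15)|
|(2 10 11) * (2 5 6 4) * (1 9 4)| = 8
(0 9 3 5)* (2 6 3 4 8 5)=[9, 1, 6, 2, 8, 0, 3, 7, 5, 4]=(0 9 4 8 5)(2 6 3)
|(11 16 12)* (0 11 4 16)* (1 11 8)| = 12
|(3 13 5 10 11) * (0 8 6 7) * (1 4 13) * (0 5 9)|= 12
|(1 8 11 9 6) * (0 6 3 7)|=8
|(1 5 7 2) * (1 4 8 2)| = 3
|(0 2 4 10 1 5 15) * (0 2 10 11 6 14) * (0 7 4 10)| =|(1 5 15 2 10)(4 11 6 14 7)| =5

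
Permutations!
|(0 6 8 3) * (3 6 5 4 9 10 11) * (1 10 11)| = 6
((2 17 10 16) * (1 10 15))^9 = ((1 10 16 2 17 15))^9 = (1 2)(10 17)(15 16)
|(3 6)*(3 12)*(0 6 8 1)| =6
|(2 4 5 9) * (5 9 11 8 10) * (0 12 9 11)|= 9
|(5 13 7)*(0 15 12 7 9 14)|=8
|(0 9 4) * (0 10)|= |(0 9 4 10)|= 4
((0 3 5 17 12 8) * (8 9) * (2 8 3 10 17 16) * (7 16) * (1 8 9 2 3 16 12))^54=(0 8 1 17 10)(2 7 3 9 12 5 16)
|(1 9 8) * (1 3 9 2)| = 6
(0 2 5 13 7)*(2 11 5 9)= (0 11 5 13 7)(2 9)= [11, 1, 9, 3, 4, 13, 6, 0, 8, 2, 10, 5, 12, 7]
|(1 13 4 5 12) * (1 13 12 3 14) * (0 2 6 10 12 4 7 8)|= 40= |(0 2 6 10 12 13 7 8)(1 4 5 3 14)|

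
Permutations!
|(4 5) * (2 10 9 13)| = 4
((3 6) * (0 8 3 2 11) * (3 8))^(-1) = ((0 3 6 2 11))^(-1) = (0 11 2 6 3)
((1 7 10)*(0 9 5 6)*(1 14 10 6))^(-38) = ((0 9 5 1 7 6)(10 14))^(-38) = (14)(0 7 5)(1 9 6)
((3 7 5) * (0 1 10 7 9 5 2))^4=(0 2 7 10 1)(3 9 5)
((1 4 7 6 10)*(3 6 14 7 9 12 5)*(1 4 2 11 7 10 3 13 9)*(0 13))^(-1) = (0 5 12 9 13)(1 4 10 14 7 11 2)(3 6)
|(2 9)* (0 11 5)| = |(0 11 5)(2 9)| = 6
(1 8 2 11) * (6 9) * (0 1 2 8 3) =(0 1 3)(2 11)(6 9) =[1, 3, 11, 0, 4, 5, 9, 7, 8, 6, 10, 2]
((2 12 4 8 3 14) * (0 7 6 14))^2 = (0 6 2 4 3 7 14 12 8)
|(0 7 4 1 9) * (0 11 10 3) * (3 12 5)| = 10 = |(0 7 4 1 9 11 10 12 5 3)|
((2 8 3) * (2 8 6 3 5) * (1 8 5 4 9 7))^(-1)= (1 7 9 4 8)(2 5 3 6)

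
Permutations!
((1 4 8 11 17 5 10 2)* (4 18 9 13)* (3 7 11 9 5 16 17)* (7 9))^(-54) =(1 18 5 10 2)(3 13 8 11 9 4 7)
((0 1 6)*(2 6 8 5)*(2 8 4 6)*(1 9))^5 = (9)(5 8)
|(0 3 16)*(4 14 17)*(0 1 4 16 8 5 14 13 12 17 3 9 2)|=12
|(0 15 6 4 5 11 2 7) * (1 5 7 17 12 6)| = 11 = |(0 15 1 5 11 2 17 12 6 4 7)|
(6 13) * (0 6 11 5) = (0 6 13 11 5) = [6, 1, 2, 3, 4, 0, 13, 7, 8, 9, 10, 5, 12, 11]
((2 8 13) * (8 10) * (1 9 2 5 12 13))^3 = (13)(1 10 9 8 2)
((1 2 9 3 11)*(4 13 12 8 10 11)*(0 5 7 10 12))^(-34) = ((0 5 7 10 11 1 2 9 3 4 13)(8 12))^(-34) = (0 13 4 3 9 2 1 11 10 7 5)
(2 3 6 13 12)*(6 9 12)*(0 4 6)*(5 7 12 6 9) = (0 4 9 6 13)(2 3 5 7 12) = [4, 1, 3, 5, 9, 7, 13, 12, 8, 6, 10, 11, 2, 0]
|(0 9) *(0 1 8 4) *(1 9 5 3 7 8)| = 6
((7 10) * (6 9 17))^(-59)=((6 9 17)(7 10))^(-59)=(6 9 17)(7 10)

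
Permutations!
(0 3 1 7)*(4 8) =(0 3 1 7)(4 8) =[3, 7, 2, 1, 8, 5, 6, 0, 4]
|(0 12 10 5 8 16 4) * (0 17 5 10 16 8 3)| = 7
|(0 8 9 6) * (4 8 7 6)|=|(0 7 6)(4 8 9)|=3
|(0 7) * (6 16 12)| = |(0 7)(6 16 12)| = 6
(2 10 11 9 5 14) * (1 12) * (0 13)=(0 13)(1 12)(2 10 11 9 5 14)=[13, 12, 10, 3, 4, 14, 6, 7, 8, 5, 11, 9, 1, 0, 2]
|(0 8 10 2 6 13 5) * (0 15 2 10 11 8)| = |(2 6 13 5 15)(8 11)| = 10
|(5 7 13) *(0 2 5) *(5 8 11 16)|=|(0 2 8 11 16 5 7 13)|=8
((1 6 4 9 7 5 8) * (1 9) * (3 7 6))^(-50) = ((1 3 7 5 8 9 6 4))^(-50) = (1 6 8 7)(3 4 9 5)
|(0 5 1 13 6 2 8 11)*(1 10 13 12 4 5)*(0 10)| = |(0 1 12 4 5)(2 8 11 10 13 6)| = 30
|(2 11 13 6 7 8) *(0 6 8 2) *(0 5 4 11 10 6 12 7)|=|(0 12 7 2 10 6)(4 11 13 8 5)|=30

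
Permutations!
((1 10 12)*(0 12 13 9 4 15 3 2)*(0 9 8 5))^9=((0 12 1 10 13 8 5)(2 9 4 15 3))^9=(0 1 13 5 12 10 8)(2 3 15 4 9)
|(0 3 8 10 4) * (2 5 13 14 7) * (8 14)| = |(0 3 14 7 2 5 13 8 10 4)| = 10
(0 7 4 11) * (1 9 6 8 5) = (0 7 4 11)(1 9 6 8 5) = [7, 9, 2, 3, 11, 1, 8, 4, 5, 6, 10, 0]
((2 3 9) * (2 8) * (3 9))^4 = ((2 9 8))^4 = (2 9 8)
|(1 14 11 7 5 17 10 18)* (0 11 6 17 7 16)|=|(0 11 16)(1 14 6 17 10 18)(5 7)|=6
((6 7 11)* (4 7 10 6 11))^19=(11)(4 7)(6 10)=((11)(4 7)(6 10))^19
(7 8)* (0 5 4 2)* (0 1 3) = (0 5 4 2 1 3)(7 8) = [5, 3, 1, 0, 2, 4, 6, 8, 7]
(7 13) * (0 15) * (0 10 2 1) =(0 15 10 2 1)(7 13) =[15, 0, 1, 3, 4, 5, 6, 13, 8, 9, 2, 11, 12, 7, 14, 10]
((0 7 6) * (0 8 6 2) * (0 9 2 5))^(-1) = ((0 7 5)(2 9)(6 8))^(-1) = (0 5 7)(2 9)(6 8)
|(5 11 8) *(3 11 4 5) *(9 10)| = |(3 11 8)(4 5)(9 10)| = 6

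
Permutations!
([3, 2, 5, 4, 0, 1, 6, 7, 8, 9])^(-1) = [4, 5, 1, 0, 3, 2, 6, 7, 8, 9]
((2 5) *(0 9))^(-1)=(0 9)(2 5)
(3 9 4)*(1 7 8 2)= [0, 7, 1, 9, 3, 5, 6, 8, 2, 4]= (1 7 8 2)(3 9 4)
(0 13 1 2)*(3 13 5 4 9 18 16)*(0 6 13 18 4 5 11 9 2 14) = [11, 14, 6, 18, 2, 5, 13, 7, 8, 4, 10, 9, 12, 1, 0, 15, 3, 17, 16] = (0 11 9 4 2 6 13 1 14)(3 18 16)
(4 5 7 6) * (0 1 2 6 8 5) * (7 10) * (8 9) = (0 1 2 6 4)(5 10 7 9 8) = [1, 2, 6, 3, 0, 10, 4, 9, 5, 8, 7]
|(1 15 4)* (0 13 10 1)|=6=|(0 13 10 1 15 4)|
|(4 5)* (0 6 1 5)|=5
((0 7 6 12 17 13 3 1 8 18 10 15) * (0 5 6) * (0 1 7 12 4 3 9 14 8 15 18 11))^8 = (18)(1 15 5 6 4 3 7)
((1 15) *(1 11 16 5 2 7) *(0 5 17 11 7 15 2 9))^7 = (0 5 9)(1 7 15 2)(11 16 17)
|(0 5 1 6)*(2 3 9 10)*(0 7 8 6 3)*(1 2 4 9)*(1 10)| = 15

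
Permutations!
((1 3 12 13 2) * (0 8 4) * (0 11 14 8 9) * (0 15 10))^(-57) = ((0 9 15 10)(1 3 12 13 2)(4 11 14 8))^(-57) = (0 10 15 9)(1 13 3 2 12)(4 8 14 11)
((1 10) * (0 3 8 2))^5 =((0 3 8 2)(1 10))^5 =(0 3 8 2)(1 10)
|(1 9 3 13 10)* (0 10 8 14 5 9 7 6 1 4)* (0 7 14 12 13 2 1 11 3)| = |(0 10 4 7 6 11 3 2 1 14 5 9)(8 12 13)| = 12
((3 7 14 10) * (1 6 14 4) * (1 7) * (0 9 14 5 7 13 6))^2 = (0 14 3)(1 9 10)(4 6 7 13 5)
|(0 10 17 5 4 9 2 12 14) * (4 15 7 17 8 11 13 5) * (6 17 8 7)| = |(0 10 7 8 11 13 5 15 6 17 4 9 2 12 14)| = 15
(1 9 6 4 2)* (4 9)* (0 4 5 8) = (0 4 2 1 5 8)(6 9) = [4, 5, 1, 3, 2, 8, 9, 7, 0, 6]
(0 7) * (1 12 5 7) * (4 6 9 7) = (0 1 12 5 4 6 9 7) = [1, 12, 2, 3, 6, 4, 9, 0, 8, 7, 10, 11, 5]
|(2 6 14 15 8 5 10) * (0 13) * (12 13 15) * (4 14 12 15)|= |(0 4 14 15 8 5 10 2 6 12 13)|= 11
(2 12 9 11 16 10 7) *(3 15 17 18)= (2 12 9 11 16 10 7)(3 15 17 18)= [0, 1, 12, 15, 4, 5, 6, 2, 8, 11, 7, 16, 9, 13, 14, 17, 10, 18, 3]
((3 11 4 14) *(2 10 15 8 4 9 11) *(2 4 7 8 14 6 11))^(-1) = ((2 10 15 14 3 4 6 11 9)(7 8))^(-1) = (2 9 11 6 4 3 14 15 10)(7 8)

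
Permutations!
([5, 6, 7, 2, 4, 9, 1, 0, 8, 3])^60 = [0, 1, 2, 3, 4, 5, 6, 7, 8, 9]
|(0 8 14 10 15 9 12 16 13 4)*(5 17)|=10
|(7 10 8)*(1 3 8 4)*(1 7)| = 3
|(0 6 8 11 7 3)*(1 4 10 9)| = 12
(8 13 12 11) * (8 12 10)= [0, 1, 2, 3, 4, 5, 6, 7, 13, 9, 8, 12, 11, 10]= (8 13 10)(11 12)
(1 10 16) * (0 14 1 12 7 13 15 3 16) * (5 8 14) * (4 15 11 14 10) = [5, 4, 2, 16, 15, 8, 6, 13, 10, 9, 0, 14, 7, 11, 1, 3, 12] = (0 5 8 10)(1 4 15 3 16 12 7 13 11 14)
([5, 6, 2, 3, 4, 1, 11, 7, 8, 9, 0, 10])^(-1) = [10, 5, 2, 3, 4, 0, 1, 7, 8, 9, 11, 6]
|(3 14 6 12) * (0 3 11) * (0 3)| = 5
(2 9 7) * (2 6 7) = [0, 1, 9, 3, 4, 5, 7, 6, 8, 2] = (2 9)(6 7)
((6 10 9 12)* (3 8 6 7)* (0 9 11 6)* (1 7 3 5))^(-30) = ((0 9 12 3 8)(1 7 5)(6 10 11))^(-30) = (12)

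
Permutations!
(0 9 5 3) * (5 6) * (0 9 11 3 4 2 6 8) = (0 11 3 9 8)(2 6 5 4) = [11, 1, 6, 9, 2, 4, 5, 7, 0, 8, 10, 3]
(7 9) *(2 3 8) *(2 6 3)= (3 8 6)(7 9)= [0, 1, 2, 8, 4, 5, 3, 9, 6, 7]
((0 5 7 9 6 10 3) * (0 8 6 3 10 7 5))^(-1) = ((10)(3 8 6 7 9))^(-1) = (10)(3 9 7 6 8)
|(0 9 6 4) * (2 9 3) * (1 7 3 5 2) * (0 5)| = 15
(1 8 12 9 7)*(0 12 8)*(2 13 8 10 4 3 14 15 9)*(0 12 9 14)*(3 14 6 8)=[9, 12, 13, 0, 14, 5, 8, 1, 10, 7, 4, 11, 2, 3, 15, 6]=(0 9 7 1 12 2 13 3)(4 14 15 6 8 10)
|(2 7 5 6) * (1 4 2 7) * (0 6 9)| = 15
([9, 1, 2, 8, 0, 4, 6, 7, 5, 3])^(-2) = (0 5 3)(4 8 9)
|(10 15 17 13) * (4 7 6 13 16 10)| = |(4 7 6 13)(10 15 17 16)| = 4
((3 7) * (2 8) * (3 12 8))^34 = (2 8 12 7 3)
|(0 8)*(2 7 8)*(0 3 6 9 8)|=|(0 2 7)(3 6 9 8)|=12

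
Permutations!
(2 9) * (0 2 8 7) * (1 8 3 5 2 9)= [9, 8, 1, 5, 4, 2, 6, 0, 7, 3]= (0 9 3 5 2 1 8 7)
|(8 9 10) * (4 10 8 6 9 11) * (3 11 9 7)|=|(3 11 4 10 6 7)(8 9)|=6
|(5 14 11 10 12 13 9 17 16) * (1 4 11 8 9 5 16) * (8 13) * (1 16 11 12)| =9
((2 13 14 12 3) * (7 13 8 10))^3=((2 8 10 7 13 14 12 3))^3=(2 7 12 8 13 3 10 14)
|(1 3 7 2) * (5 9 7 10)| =7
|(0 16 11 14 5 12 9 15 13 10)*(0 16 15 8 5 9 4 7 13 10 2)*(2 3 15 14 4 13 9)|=12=|(0 14 2)(3 15 10 16 11 4 7 9 8 5 12 13)|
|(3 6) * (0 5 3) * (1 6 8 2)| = |(0 5 3 8 2 1 6)| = 7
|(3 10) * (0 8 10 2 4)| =|(0 8 10 3 2 4)| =6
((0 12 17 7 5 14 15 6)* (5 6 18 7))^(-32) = ((0 12 17 5 14 15 18 7 6))^(-32) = (0 14 6 5 7 17 18 12 15)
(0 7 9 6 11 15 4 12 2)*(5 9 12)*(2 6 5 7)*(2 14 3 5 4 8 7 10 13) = (0 14 3 5 9 4 10 13 2)(6 11 15 8 7 12) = [14, 1, 0, 5, 10, 9, 11, 12, 7, 4, 13, 15, 6, 2, 3, 8]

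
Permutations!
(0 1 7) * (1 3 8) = [3, 7, 2, 8, 4, 5, 6, 0, 1] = (0 3 8 1 7)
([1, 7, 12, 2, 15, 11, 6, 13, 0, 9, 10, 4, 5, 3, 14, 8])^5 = [2, 12, 15, 4, 7, 0, 6, 5, 3, 9, 10, 1, 8, 11, 14, 13]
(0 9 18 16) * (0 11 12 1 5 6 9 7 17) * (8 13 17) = [7, 5, 2, 3, 4, 6, 9, 8, 13, 18, 10, 12, 1, 17, 14, 15, 11, 0, 16] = (0 7 8 13 17)(1 5 6 9 18 16 11 12)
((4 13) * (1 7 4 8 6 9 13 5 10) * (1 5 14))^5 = (1 7 4 14)(5 10)(6 9 13 8)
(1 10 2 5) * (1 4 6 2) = [0, 10, 5, 3, 6, 4, 2, 7, 8, 9, 1] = (1 10)(2 5 4 6)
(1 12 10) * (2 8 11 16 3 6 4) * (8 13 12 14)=[0, 14, 13, 6, 2, 5, 4, 7, 11, 9, 1, 16, 10, 12, 8, 15, 3]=(1 14 8 11 16 3 6 4 2 13 12 10)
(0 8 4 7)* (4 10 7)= [8, 1, 2, 3, 4, 5, 6, 0, 10, 9, 7]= (0 8 10 7)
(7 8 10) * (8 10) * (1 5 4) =(1 5 4)(7 10) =[0, 5, 2, 3, 1, 4, 6, 10, 8, 9, 7]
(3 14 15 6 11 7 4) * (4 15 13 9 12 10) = (3 14 13 9 12 10 4)(6 11 7 15) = [0, 1, 2, 14, 3, 5, 11, 15, 8, 12, 4, 7, 10, 9, 13, 6]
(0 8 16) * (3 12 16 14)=(0 8 14 3 12 16)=[8, 1, 2, 12, 4, 5, 6, 7, 14, 9, 10, 11, 16, 13, 3, 15, 0]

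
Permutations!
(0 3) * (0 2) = (0 3 2) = [3, 1, 0, 2]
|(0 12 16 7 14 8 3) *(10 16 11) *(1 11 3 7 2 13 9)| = 21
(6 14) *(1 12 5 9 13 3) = (1 12 5 9 13 3)(6 14) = [0, 12, 2, 1, 4, 9, 14, 7, 8, 13, 10, 11, 5, 3, 6]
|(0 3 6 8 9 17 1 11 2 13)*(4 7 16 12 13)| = 14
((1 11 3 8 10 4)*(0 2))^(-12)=(11)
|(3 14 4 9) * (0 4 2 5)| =7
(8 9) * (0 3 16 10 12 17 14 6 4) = (0 3 16 10 12 17 14 6 4)(8 9) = [3, 1, 2, 16, 0, 5, 4, 7, 9, 8, 12, 11, 17, 13, 6, 15, 10, 14]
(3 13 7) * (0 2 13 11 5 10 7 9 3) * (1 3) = (0 2 13 9 1 3 11 5 10 7) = [2, 3, 13, 11, 4, 10, 6, 0, 8, 1, 7, 5, 12, 9]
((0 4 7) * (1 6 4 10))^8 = (0 1 4)(6 7 10)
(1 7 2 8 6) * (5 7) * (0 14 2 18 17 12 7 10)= (0 14 2 8 6 1 5 10)(7 18 17 12)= [14, 5, 8, 3, 4, 10, 1, 18, 6, 9, 0, 11, 7, 13, 2, 15, 16, 12, 17]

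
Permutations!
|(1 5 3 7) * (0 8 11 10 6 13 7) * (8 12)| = |(0 12 8 11 10 6 13 7 1 5 3)| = 11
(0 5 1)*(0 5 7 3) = (0 7 3)(1 5) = [7, 5, 2, 0, 4, 1, 6, 3]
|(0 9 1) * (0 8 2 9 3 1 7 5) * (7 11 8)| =20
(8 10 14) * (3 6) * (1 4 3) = (1 4 3 6)(8 10 14) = [0, 4, 2, 6, 3, 5, 1, 7, 10, 9, 14, 11, 12, 13, 8]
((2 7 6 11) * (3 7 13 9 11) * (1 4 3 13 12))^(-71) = ((1 4 3 7 6 13 9 11 2 12))^(-71) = (1 12 2 11 9 13 6 7 3 4)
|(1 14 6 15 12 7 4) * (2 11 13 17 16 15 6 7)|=|(1 14 7 4)(2 11 13 17 16 15 12)|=28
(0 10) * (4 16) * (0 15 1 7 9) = [10, 7, 2, 3, 16, 5, 6, 9, 8, 0, 15, 11, 12, 13, 14, 1, 4] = (0 10 15 1 7 9)(4 16)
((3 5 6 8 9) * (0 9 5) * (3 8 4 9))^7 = (0 3)(4 8 6 9 5)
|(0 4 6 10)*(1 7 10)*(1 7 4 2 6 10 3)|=8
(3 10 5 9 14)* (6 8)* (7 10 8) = (3 8 6 7 10 5 9 14) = [0, 1, 2, 8, 4, 9, 7, 10, 6, 14, 5, 11, 12, 13, 3]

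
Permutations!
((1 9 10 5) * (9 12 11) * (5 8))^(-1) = (1 5 8 10 9 11 12)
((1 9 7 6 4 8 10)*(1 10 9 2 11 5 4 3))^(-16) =(1 4 6 11 9)(2 8 3 5 7)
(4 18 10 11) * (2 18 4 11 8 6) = (2 18 10 8 6) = [0, 1, 18, 3, 4, 5, 2, 7, 6, 9, 8, 11, 12, 13, 14, 15, 16, 17, 10]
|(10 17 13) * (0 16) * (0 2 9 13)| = 7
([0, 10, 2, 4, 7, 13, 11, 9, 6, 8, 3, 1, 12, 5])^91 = [0, 10, 2, 4, 7, 13, 11, 9, 6, 8, 3, 1, 12, 5]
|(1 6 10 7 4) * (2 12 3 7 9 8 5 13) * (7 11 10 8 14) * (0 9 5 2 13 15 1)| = 10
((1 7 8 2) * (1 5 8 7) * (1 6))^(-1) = ((1 6)(2 5 8))^(-1) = (1 6)(2 8 5)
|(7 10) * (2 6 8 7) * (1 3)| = |(1 3)(2 6 8 7 10)| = 10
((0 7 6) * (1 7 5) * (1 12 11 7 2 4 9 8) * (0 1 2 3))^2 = (0 12 7 1)(2 9)(3 5 11 6)(4 8)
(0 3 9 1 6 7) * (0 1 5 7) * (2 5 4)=[3, 6, 5, 9, 2, 7, 0, 1, 8, 4]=(0 3 9 4 2 5 7 1 6)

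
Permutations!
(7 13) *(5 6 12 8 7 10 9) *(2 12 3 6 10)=(2 12 8 7 13)(3 6)(5 10 9)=[0, 1, 12, 6, 4, 10, 3, 13, 7, 5, 9, 11, 8, 2]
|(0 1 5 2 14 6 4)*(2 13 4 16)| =20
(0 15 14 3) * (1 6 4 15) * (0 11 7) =(0 1 6 4 15 14 3 11 7) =[1, 6, 2, 11, 15, 5, 4, 0, 8, 9, 10, 7, 12, 13, 3, 14]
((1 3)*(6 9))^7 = ((1 3)(6 9))^7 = (1 3)(6 9)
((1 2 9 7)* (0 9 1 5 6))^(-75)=((0 9 7 5 6)(1 2))^(-75)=(9)(1 2)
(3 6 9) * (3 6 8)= [0, 1, 2, 8, 4, 5, 9, 7, 3, 6]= (3 8)(6 9)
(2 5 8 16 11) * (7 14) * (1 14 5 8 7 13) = (1 14 13)(2 8 16 11)(5 7) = [0, 14, 8, 3, 4, 7, 6, 5, 16, 9, 10, 2, 12, 1, 13, 15, 11]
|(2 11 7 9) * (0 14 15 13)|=|(0 14 15 13)(2 11 7 9)|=4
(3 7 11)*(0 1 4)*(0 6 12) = (0 1 4 6 12)(3 7 11) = [1, 4, 2, 7, 6, 5, 12, 11, 8, 9, 10, 3, 0]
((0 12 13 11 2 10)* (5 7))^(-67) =((0 12 13 11 2 10)(5 7))^(-67) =(0 10 2 11 13 12)(5 7)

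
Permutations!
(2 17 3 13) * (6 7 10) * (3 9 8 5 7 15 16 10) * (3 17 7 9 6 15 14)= (2 7 17 6 14 3 13)(5 9 8)(10 15 16)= [0, 1, 7, 13, 4, 9, 14, 17, 5, 8, 15, 11, 12, 2, 3, 16, 10, 6]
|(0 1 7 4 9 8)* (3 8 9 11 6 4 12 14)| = 21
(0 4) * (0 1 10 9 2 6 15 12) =(0 4 1 10 9 2 6 15 12) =[4, 10, 6, 3, 1, 5, 15, 7, 8, 2, 9, 11, 0, 13, 14, 12]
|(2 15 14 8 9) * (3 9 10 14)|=12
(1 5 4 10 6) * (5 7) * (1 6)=(1 7 5 4 10)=[0, 7, 2, 3, 10, 4, 6, 5, 8, 9, 1]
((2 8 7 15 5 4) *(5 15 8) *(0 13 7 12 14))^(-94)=(15)(0 7 12)(2 4 5)(8 14 13)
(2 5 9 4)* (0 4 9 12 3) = (0 4 2 5 12 3) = [4, 1, 5, 0, 2, 12, 6, 7, 8, 9, 10, 11, 3]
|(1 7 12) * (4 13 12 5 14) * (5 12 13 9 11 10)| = 6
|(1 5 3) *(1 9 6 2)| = |(1 5 3 9 6 2)| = 6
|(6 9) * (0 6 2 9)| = 2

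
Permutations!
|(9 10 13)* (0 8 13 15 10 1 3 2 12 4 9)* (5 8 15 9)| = |(0 15 10 9 1 3 2 12 4 5 8 13)| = 12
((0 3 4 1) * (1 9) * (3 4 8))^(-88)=(9)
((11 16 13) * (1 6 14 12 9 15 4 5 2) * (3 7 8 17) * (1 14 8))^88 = ((1 6 8 17 3 7)(2 14 12 9 15 4 5)(11 16 13))^88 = (1 3 8)(2 15 14 4 12 5 9)(6 7 17)(11 16 13)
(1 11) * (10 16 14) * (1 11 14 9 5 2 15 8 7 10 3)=(1 14 3)(2 15 8 7 10 16 9 5)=[0, 14, 15, 1, 4, 2, 6, 10, 7, 5, 16, 11, 12, 13, 3, 8, 9]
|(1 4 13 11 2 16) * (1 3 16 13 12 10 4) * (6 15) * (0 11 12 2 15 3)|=|(0 11 15 6 3 16)(2 13 12 10 4)|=30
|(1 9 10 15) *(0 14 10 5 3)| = 8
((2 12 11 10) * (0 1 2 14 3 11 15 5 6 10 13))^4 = ((0 1 2 12 15 5 6 10 14 3 11 13))^4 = (0 15 14)(1 5 3)(2 6 11)(10 13 12)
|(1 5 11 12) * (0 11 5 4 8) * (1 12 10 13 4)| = 6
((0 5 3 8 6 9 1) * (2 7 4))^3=(0 8 1 3 9 5 6)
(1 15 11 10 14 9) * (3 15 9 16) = (1 9)(3 15 11 10 14 16) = [0, 9, 2, 15, 4, 5, 6, 7, 8, 1, 14, 10, 12, 13, 16, 11, 3]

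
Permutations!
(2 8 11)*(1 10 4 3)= [0, 10, 8, 1, 3, 5, 6, 7, 11, 9, 4, 2]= (1 10 4 3)(2 8 11)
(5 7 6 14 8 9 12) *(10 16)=[0, 1, 2, 3, 4, 7, 14, 6, 9, 12, 16, 11, 5, 13, 8, 15, 10]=(5 7 6 14 8 9 12)(10 16)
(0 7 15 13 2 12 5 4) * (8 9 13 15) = (15)(0 7 8 9 13 2 12 5 4) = [7, 1, 12, 3, 0, 4, 6, 8, 9, 13, 10, 11, 5, 2, 14, 15]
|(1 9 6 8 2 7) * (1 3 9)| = |(2 7 3 9 6 8)| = 6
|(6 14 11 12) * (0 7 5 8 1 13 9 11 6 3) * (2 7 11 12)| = |(0 11 2 7 5 8 1 13 9 12 3)(6 14)| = 22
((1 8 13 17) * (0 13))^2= ((0 13 17 1 8))^2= (0 17 8 13 1)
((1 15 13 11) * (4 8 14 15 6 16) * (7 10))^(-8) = ((1 6 16 4 8 14 15 13 11)(7 10))^(-8) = (1 6 16 4 8 14 15 13 11)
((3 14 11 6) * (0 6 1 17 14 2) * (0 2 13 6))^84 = ((1 17 14 11)(3 13 6))^84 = (17)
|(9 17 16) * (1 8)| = |(1 8)(9 17 16)| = 6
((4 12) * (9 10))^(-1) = (4 12)(9 10) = ((4 12)(9 10))^(-1)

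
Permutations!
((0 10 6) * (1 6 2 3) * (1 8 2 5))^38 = (0 1 10 6 5)(2 8 3)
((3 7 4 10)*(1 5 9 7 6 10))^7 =(1 9 4 5 7)(3 6 10)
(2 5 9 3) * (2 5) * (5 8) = (3 8 5 9) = [0, 1, 2, 8, 4, 9, 6, 7, 5, 3]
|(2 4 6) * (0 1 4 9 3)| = 7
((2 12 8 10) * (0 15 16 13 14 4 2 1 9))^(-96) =(16)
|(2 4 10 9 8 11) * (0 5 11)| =|(0 5 11 2 4 10 9 8)| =8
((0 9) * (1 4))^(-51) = (0 9)(1 4)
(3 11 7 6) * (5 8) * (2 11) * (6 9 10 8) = (2 11 7 9 10 8 5 6 3) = [0, 1, 11, 2, 4, 6, 3, 9, 5, 10, 8, 7]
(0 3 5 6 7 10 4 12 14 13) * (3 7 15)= (0 7 10 4 12 14 13)(3 5 6 15)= [7, 1, 2, 5, 12, 6, 15, 10, 8, 9, 4, 11, 14, 0, 13, 3]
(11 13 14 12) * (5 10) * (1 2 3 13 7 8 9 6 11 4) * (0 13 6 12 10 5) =(0 13 14 10)(1 2 3 6 11 7 8 9 12 4) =[13, 2, 3, 6, 1, 5, 11, 8, 9, 12, 0, 7, 4, 14, 10]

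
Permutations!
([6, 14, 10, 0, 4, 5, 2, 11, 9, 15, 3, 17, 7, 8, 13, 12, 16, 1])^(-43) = (0 2 3 6 10)(1 7 9 14 11 15 13 17 12 8)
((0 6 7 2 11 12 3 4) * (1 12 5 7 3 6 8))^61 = (0 3 12 8 4 6 1)(2 11 5 7)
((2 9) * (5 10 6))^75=(10)(2 9)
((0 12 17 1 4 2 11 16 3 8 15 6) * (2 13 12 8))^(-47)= (0 8 15 6)(1 12 4 17 13)(2 11 16 3)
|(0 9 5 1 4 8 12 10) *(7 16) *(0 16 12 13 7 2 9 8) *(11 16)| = |(0 8 13 7 12 10 11 16 2 9 5 1 4)| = 13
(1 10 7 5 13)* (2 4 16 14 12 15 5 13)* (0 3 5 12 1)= (0 3 5 2 4 16 14 1 10 7 13)(12 15)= [3, 10, 4, 5, 16, 2, 6, 13, 8, 9, 7, 11, 15, 0, 1, 12, 14]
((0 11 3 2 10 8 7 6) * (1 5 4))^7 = ((0 11 3 2 10 8 7 6)(1 5 4))^7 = (0 6 7 8 10 2 3 11)(1 5 4)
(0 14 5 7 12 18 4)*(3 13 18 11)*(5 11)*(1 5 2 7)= (0 14 11 3 13 18 4)(1 5)(2 7 12)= [14, 5, 7, 13, 0, 1, 6, 12, 8, 9, 10, 3, 2, 18, 11, 15, 16, 17, 4]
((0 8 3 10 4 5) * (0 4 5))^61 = (0 8 3 10 5 4)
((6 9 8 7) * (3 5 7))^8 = ((3 5 7 6 9 8))^8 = (3 7 9)(5 6 8)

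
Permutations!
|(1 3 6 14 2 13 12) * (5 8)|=|(1 3 6 14 2 13 12)(5 8)|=14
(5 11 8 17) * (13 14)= (5 11 8 17)(13 14)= [0, 1, 2, 3, 4, 11, 6, 7, 17, 9, 10, 8, 12, 14, 13, 15, 16, 5]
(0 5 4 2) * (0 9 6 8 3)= (0 5 4 2 9 6 8 3)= [5, 1, 9, 0, 2, 4, 8, 7, 3, 6]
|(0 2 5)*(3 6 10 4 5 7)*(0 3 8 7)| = |(0 2)(3 6 10 4 5)(7 8)| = 10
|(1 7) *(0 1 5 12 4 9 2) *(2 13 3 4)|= |(0 1 7 5 12 2)(3 4 9 13)|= 12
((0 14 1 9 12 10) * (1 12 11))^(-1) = ((0 14 12 10)(1 9 11))^(-1) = (0 10 12 14)(1 11 9)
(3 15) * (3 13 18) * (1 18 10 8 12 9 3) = [0, 18, 2, 15, 4, 5, 6, 7, 12, 3, 8, 11, 9, 10, 14, 13, 16, 17, 1] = (1 18)(3 15 13 10 8 12 9)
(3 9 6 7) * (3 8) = [0, 1, 2, 9, 4, 5, 7, 8, 3, 6] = (3 9 6 7 8)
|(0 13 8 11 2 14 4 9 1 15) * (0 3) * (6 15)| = |(0 13 8 11 2 14 4 9 1 6 15 3)| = 12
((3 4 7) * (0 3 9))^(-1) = (0 9 7 4 3) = ((0 3 4 7 9))^(-1)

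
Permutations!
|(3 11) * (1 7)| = 2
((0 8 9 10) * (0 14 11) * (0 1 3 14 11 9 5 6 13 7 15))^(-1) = (0 15 7 13 6 5 8)(1 11 10 9 14 3)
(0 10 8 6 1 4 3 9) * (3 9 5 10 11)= (0 11 3 5 10 8 6 1 4 9)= [11, 4, 2, 5, 9, 10, 1, 7, 6, 0, 8, 3]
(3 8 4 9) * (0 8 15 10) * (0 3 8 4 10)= (0 4 9 8 10 3 15)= [4, 1, 2, 15, 9, 5, 6, 7, 10, 8, 3, 11, 12, 13, 14, 0]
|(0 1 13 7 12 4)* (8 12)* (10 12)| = 8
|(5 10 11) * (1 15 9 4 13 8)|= 6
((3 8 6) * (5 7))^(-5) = (3 8 6)(5 7)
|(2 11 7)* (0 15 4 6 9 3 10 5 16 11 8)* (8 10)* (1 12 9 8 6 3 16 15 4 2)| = 60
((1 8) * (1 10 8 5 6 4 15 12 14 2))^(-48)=((1 5 6 4 15 12 14 2)(8 10))^(-48)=(15)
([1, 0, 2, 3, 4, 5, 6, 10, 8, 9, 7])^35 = (0 1)(7 10)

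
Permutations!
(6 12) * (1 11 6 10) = (1 11 6 12 10) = [0, 11, 2, 3, 4, 5, 12, 7, 8, 9, 1, 6, 10]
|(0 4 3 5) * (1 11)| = 4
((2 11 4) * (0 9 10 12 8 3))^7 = ((0 9 10 12 8 3)(2 11 4))^7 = (0 9 10 12 8 3)(2 11 4)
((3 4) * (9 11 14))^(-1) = (3 4)(9 14 11)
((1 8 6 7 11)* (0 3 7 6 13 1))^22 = ((0 3 7 11)(1 8 13))^22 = (0 7)(1 8 13)(3 11)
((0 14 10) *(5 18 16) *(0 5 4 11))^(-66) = ((0 14 10 5 18 16 4 11))^(-66) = (0 4 18 10)(5 14 11 16)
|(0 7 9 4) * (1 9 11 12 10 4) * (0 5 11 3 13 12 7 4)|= 18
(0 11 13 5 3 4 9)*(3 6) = [11, 1, 2, 4, 9, 6, 3, 7, 8, 0, 10, 13, 12, 5] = (0 11 13 5 6 3 4 9)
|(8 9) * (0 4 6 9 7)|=|(0 4 6 9 8 7)|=6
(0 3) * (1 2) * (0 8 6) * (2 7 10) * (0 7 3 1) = (0 1 3 8 6 7 10 2) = [1, 3, 0, 8, 4, 5, 7, 10, 6, 9, 2]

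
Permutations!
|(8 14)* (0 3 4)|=|(0 3 4)(8 14)|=6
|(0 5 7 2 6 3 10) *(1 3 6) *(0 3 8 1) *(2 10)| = |(0 5 7 10 3 2)(1 8)| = 6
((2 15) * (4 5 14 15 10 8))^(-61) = (2 8 5 15 10 4 14) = ((2 10 8 4 5 14 15))^(-61)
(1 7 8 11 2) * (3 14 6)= (1 7 8 11 2)(3 14 6)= [0, 7, 1, 14, 4, 5, 3, 8, 11, 9, 10, 2, 12, 13, 6]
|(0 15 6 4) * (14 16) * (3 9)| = 4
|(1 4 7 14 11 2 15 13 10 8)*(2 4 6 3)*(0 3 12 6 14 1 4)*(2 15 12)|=33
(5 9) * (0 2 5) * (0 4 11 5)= [2, 1, 0, 3, 11, 9, 6, 7, 8, 4, 10, 5]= (0 2)(4 11 5 9)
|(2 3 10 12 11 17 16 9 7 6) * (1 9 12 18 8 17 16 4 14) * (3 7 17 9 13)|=30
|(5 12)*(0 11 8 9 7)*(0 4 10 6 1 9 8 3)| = 6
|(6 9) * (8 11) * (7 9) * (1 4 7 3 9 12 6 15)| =|(1 4 7 12 6 3 9 15)(8 11)| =8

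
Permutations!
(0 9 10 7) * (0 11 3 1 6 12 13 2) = (0 9 10 7 11 3 1 6 12 13 2) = [9, 6, 0, 1, 4, 5, 12, 11, 8, 10, 7, 3, 13, 2]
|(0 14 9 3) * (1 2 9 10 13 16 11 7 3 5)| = |(0 14 10 13 16 11 7 3)(1 2 9 5)| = 8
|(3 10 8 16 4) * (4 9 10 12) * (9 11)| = |(3 12 4)(8 16 11 9 10)| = 15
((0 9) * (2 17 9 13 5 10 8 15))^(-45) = ((0 13 5 10 8 15 2 17 9))^(-45) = (17)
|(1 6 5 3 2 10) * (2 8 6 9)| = 4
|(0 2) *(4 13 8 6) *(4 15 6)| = |(0 2)(4 13 8)(6 15)| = 6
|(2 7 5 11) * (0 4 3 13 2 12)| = |(0 4 3 13 2 7 5 11 12)| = 9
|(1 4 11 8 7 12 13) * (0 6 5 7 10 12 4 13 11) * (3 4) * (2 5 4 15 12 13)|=33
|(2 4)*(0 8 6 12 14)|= |(0 8 6 12 14)(2 4)|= 10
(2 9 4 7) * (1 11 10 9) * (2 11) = (1 2)(4 7 11 10 9) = [0, 2, 1, 3, 7, 5, 6, 11, 8, 4, 9, 10]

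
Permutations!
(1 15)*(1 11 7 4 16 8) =(1 15 11 7 4 16 8) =[0, 15, 2, 3, 16, 5, 6, 4, 1, 9, 10, 7, 12, 13, 14, 11, 8]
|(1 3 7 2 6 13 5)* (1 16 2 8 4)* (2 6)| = 20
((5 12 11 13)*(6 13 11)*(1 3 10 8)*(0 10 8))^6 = (5 6)(12 13)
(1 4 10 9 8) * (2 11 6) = (1 4 10 9 8)(2 11 6) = [0, 4, 11, 3, 10, 5, 2, 7, 1, 8, 9, 6]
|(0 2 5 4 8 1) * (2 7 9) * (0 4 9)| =6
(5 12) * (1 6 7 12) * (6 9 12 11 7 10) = [0, 9, 2, 3, 4, 1, 10, 11, 8, 12, 6, 7, 5] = (1 9 12 5)(6 10)(7 11)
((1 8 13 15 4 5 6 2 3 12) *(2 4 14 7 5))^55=(1 6 13 2 14 12 5 8 4 15 3 7)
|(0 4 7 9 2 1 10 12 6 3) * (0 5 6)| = |(0 4 7 9 2 1 10 12)(3 5 6)| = 24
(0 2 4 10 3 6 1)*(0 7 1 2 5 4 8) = [5, 7, 8, 6, 10, 4, 2, 1, 0, 9, 3] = (0 5 4 10 3 6 2 8)(1 7)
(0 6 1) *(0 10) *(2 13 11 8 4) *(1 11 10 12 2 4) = (0 6 11 8 1 12 2 13 10) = [6, 12, 13, 3, 4, 5, 11, 7, 1, 9, 0, 8, 2, 10]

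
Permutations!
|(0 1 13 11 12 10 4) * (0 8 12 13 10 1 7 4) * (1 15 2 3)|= |(0 7 4 8 12 15 2 3 1 10)(11 13)|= 10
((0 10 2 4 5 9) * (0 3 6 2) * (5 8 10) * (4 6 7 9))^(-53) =((0 5 4 8 10)(2 6)(3 7 9))^(-53) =(0 4 10 5 8)(2 6)(3 7 9)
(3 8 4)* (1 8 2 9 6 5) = (1 8 4 3 2 9 6 5) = [0, 8, 9, 2, 3, 1, 5, 7, 4, 6]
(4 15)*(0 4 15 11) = [4, 1, 2, 3, 11, 5, 6, 7, 8, 9, 10, 0, 12, 13, 14, 15] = (15)(0 4 11)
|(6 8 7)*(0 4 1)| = 3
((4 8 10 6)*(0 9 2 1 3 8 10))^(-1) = ((0 9 2 1 3 8)(4 10 6))^(-1) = (0 8 3 1 2 9)(4 6 10)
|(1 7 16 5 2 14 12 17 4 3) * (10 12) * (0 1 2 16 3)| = |(0 1 7 3 2 14 10 12 17 4)(5 16)| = 10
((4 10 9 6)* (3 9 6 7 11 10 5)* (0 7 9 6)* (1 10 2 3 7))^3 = ((0 1 10)(2 3 6 4 5 7 11))^3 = (2 4 11 6 7 3 5)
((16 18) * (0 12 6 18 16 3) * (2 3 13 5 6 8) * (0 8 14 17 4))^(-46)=(0 4 17 14 12)(2 8 3)(5 18)(6 13)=((0 12 14 17 4)(2 3 8)(5 6 18 13))^(-46)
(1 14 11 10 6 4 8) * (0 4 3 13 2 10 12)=(0 4 8 1 14 11 12)(2 10 6 3 13)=[4, 14, 10, 13, 8, 5, 3, 7, 1, 9, 6, 12, 0, 2, 11]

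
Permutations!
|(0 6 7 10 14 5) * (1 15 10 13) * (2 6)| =10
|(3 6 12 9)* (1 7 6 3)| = 5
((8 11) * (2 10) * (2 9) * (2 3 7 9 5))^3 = (8 11)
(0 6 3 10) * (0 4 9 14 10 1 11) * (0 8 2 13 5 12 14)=[6, 11, 13, 1, 9, 12, 3, 7, 2, 0, 4, 8, 14, 5, 10]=(0 6 3 1 11 8 2 13 5 12 14 10 4 9)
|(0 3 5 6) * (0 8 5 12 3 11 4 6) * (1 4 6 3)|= 20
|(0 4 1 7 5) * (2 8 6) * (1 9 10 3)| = 24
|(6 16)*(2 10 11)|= |(2 10 11)(6 16)|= 6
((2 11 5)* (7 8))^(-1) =((2 11 5)(7 8))^(-1) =(2 5 11)(7 8)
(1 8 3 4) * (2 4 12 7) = (1 8 3 12 7 2 4) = [0, 8, 4, 12, 1, 5, 6, 2, 3, 9, 10, 11, 7]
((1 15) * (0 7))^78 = ((0 7)(1 15))^78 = (15)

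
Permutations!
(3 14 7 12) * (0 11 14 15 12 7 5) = (0 11 14 5)(3 15 12) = [11, 1, 2, 15, 4, 0, 6, 7, 8, 9, 10, 14, 3, 13, 5, 12]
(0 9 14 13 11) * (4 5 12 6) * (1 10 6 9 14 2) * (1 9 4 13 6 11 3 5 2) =(0 14 6 13 3 5 12 4 2 9 1 10 11) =[14, 10, 9, 5, 2, 12, 13, 7, 8, 1, 11, 0, 4, 3, 6]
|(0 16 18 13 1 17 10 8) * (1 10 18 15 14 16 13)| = 12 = |(0 13 10 8)(1 17 18)(14 16 15)|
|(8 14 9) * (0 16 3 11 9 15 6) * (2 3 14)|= 5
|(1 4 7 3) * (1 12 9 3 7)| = 6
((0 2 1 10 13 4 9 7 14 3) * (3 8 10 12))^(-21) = (14)(0 3 12 1 2)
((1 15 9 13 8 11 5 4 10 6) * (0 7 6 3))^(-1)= ((0 7 6 1 15 9 13 8 11 5 4 10 3))^(-1)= (0 3 10 4 5 11 8 13 9 15 1 6 7)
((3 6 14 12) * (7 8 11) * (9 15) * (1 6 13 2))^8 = ((1 6 14 12 3 13 2)(7 8 11)(9 15))^8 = (15)(1 6 14 12 3 13 2)(7 11 8)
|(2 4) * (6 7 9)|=6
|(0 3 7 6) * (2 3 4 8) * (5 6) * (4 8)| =7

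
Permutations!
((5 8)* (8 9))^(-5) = (5 9 8)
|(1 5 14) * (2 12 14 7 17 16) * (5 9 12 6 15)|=28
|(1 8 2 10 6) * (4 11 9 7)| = |(1 8 2 10 6)(4 11 9 7)| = 20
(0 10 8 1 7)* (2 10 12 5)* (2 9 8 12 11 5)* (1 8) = (0 11 5 9 1 7)(2 10 12) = [11, 7, 10, 3, 4, 9, 6, 0, 8, 1, 12, 5, 2]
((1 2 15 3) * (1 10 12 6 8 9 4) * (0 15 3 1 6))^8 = (0 15 1 2 3 10 12)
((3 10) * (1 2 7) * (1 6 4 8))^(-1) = ((1 2 7 6 4 8)(3 10))^(-1) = (1 8 4 6 7 2)(3 10)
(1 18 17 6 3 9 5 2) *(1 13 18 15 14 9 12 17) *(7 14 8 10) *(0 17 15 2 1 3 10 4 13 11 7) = (0 17 6 10)(1 2 11 7 14 9 5)(3 12 15 8 4 13 18) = [17, 2, 11, 12, 13, 1, 10, 14, 4, 5, 0, 7, 15, 18, 9, 8, 16, 6, 3]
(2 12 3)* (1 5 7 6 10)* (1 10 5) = (2 12 3)(5 7 6) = [0, 1, 12, 2, 4, 7, 5, 6, 8, 9, 10, 11, 3]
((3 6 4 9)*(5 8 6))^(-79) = (3 9 4 6 8 5) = ((3 5 8 6 4 9))^(-79)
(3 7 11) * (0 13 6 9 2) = (0 13 6 9 2)(3 7 11) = [13, 1, 0, 7, 4, 5, 9, 11, 8, 2, 10, 3, 12, 6]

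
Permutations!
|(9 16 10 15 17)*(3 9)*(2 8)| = |(2 8)(3 9 16 10 15 17)| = 6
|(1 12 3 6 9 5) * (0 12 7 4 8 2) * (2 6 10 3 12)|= 14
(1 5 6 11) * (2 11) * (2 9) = (1 5 6 9 2 11) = [0, 5, 11, 3, 4, 6, 9, 7, 8, 2, 10, 1]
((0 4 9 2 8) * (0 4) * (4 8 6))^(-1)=(2 9 4 6)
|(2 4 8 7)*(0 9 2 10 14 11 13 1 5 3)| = 13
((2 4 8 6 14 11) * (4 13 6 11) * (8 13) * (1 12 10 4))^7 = ((1 12 10 4 13 6 14)(2 8 11))^7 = (14)(2 8 11)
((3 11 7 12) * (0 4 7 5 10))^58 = (0 7 3 5)(4 12 11 10)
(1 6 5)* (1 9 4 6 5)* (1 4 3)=(1 5 9 3)(4 6)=[0, 5, 2, 1, 6, 9, 4, 7, 8, 3]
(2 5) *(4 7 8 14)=(2 5)(4 7 8 14)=[0, 1, 5, 3, 7, 2, 6, 8, 14, 9, 10, 11, 12, 13, 4]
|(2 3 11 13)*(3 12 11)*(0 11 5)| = |(0 11 13 2 12 5)| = 6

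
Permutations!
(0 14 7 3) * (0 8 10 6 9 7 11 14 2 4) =(0 2 4)(3 8 10 6 9 7)(11 14) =[2, 1, 4, 8, 0, 5, 9, 3, 10, 7, 6, 14, 12, 13, 11]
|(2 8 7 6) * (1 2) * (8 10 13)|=7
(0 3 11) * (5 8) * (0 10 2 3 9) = (0 9)(2 3 11 10)(5 8) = [9, 1, 3, 11, 4, 8, 6, 7, 5, 0, 2, 10]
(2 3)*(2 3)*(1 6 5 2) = (1 6 5 2) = [0, 6, 1, 3, 4, 2, 5]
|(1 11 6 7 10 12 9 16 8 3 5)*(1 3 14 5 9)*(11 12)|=12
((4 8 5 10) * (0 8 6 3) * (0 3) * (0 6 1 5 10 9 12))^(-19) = (0 5 10 12 1 8 9 4)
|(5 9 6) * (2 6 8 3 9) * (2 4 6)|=3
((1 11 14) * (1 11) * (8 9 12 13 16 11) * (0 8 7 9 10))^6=(7 14 11 16 13 12 9)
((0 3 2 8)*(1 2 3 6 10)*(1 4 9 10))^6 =(10)(0 6 1 2 8)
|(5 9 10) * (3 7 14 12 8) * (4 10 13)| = 5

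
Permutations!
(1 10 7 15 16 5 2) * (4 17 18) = (1 10 7 15 16 5 2)(4 17 18) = [0, 10, 1, 3, 17, 2, 6, 15, 8, 9, 7, 11, 12, 13, 14, 16, 5, 18, 4]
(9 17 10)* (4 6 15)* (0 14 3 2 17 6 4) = (0 14 3 2 17 10 9 6 15) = [14, 1, 17, 2, 4, 5, 15, 7, 8, 6, 9, 11, 12, 13, 3, 0, 16, 10]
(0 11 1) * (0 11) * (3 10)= [0, 11, 2, 10, 4, 5, 6, 7, 8, 9, 3, 1]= (1 11)(3 10)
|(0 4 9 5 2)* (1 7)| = 10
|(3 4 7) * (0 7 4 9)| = |(0 7 3 9)| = 4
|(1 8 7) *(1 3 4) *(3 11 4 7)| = 6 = |(1 8 3 7 11 4)|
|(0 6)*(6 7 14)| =4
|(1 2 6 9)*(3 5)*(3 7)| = |(1 2 6 9)(3 5 7)| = 12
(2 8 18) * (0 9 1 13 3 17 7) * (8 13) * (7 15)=[9, 8, 13, 17, 4, 5, 6, 0, 18, 1, 10, 11, 12, 3, 14, 7, 16, 15, 2]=(0 9 1 8 18 2 13 3 17 15 7)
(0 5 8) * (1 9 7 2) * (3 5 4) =(0 4 3 5 8)(1 9 7 2) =[4, 9, 1, 5, 3, 8, 6, 2, 0, 7]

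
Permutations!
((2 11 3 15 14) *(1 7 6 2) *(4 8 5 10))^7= (1 14 15 3 11 2 6 7)(4 10 5 8)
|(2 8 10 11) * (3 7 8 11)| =|(2 11)(3 7 8 10)| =4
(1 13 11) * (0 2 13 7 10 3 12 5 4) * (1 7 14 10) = (0 2 13 11 7 1 14 10 3 12 5 4) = [2, 14, 13, 12, 0, 4, 6, 1, 8, 9, 3, 7, 5, 11, 10]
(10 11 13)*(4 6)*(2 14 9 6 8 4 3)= (2 14 9 6 3)(4 8)(10 11 13)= [0, 1, 14, 2, 8, 5, 3, 7, 4, 6, 11, 13, 12, 10, 9]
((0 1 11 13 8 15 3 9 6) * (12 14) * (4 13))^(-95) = (0 8)(1 15)(3 11)(4 9)(6 13)(12 14)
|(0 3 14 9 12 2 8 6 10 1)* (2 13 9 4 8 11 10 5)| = 33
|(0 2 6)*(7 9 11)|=|(0 2 6)(7 9 11)|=3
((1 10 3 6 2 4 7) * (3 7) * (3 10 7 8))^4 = ((1 7)(2 4 10 8 3 6))^4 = (2 3 10)(4 6 8)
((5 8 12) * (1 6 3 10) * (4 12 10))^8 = ((1 6 3 4 12 5 8 10))^8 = (12)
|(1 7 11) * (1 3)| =|(1 7 11 3)| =4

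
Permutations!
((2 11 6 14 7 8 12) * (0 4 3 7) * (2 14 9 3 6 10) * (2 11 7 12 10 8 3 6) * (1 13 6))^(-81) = (0 7 14 2 12 4 3)(1 9 6 13) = ((0 4 2 7 3 12 14)(1 13 6 9)(8 10 11))^(-81)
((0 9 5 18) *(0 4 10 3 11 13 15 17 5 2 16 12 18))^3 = ((0 9 2 16 12 18 4 10 3 11 13 15 17 5))^3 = (0 16 4 11 17 9 12 10 13 5 2 18 3 15)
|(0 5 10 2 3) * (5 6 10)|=|(0 6 10 2 3)|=5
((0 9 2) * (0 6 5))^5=((0 9 2 6 5))^5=(9)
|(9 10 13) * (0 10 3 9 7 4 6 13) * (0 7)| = |(0 10 7 4 6 13)(3 9)| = 6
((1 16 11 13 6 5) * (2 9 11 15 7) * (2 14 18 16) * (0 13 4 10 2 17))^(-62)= ((0 13 6 5 1 17)(2 9 11 4 10)(7 14 18 16 15))^(-62)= (0 1 6)(2 4 9 10 11)(5 13 17)(7 16 14 15 18)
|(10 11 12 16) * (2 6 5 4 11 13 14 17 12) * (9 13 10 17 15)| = 60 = |(2 6 5 4 11)(9 13 14 15)(12 16 17)|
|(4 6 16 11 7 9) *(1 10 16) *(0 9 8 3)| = 11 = |(0 9 4 6 1 10 16 11 7 8 3)|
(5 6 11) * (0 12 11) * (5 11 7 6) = (0 12 7 6) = [12, 1, 2, 3, 4, 5, 0, 6, 8, 9, 10, 11, 7]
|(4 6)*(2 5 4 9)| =5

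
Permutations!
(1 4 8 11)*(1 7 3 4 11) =(1 11 7 3 4 8) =[0, 11, 2, 4, 8, 5, 6, 3, 1, 9, 10, 7]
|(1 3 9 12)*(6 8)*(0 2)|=|(0 2)(1 3 9 12)(6 8)|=4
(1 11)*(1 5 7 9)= (1 11 5 7 9)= [0, 11, 2, 3, 4, 7, 6, 9, 8, 1, 10, 5]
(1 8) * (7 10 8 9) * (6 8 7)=(1 9 6 8)(7 10)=[0, 9, 2, 3, 4, 5, 8, 10, 1, 6, 7]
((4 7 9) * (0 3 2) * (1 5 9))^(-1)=((0 3 2)(1 5 9 4 7))^(-1)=(0 2 3)(1 7 4 9 5)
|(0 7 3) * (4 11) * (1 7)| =4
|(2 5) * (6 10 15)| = 6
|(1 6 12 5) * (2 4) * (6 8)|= |(1 8 6 12 5)(2 4)|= 10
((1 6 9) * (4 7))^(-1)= (1 9 6)(4 7)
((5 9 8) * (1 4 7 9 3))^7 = (9)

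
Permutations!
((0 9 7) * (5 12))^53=((0 9 7)(5 12))^53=(0 7 9)(5 12)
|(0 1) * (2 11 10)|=6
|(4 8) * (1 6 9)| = |(1 6 9)(4 8)| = 6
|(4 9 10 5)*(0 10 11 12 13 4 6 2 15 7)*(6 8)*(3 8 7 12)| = |(0 10 5 7)(2 15 12 13 4 9 11 3 8 6)| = 20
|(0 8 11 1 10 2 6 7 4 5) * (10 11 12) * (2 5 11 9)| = |(0 8 12 10 5)(1 9 2 6 7 4 11)| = 35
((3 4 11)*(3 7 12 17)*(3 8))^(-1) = (3 8 17 12 7 11 4)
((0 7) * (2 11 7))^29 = ((0 2 11 7))^29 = (0 2 11 7)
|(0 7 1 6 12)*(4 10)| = 10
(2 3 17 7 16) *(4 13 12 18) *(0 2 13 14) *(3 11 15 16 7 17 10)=(0 2 11 15 16 13 12 18 4 14)(3 10)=[2, 1, 11, 10, 14, 5, 6, 7, 8, 9, 3, 15, 18, 12, 0, 16, 13, 17, 4]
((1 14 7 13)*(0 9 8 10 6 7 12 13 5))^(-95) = (0 10 5 8 7 9 6)(1 14 12 13) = ((0 9 8 10 6 7 5)(1 14 12 13))^(-95)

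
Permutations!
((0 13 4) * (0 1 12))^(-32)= (0 1 13 12 4)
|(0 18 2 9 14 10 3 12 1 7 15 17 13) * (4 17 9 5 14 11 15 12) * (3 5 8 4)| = |(0 18 2 8 4 17 13)(1 7 12)(5 14 10)(9 11 15)| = 21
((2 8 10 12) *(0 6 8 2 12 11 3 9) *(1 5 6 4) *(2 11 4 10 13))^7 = (0 13 4 11 5 9 8 10 2 1 3 6) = ((0 10 4 1 5 6 8 13 2 11 3 9))^7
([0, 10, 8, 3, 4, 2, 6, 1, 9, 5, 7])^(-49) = (1 7 10)(2 5 9 8)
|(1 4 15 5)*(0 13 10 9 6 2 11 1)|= 11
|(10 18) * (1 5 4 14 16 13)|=6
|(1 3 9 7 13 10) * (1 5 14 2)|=|(1 3 9 7 13 10 5 14 2)|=9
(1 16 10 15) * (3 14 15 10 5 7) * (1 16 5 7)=(1 5)(3 14 15 16 7)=[0, 5, 2, 14, 4, 1, 6, 3, 8, 9, 10, 11, 12, 13, 15, 16, 7]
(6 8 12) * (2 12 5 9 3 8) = (2 12 6)(3 8 5 9) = [0, 1, 12, 8, 4, 9, 2, 7, 5, 3, 10, 11, 6]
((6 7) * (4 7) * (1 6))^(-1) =(1 7 4 6)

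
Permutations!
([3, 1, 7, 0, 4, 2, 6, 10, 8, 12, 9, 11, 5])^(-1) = [3, 1, 5, 0, 4, 12, 6, 2, 8, 10, 7, 11, 9]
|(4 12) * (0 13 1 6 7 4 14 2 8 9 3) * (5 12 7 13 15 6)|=|(0 15 6 13 1 5 12 14 2 8 9 3)(4 7)|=12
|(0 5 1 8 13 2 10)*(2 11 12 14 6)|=11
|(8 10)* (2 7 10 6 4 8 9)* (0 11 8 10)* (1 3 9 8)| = |(0 11 1 3 9 2 7)(4 10 8 6)| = 28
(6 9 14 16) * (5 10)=[0, 1, 2, 3, 4, 10, 9, 7, 8, 14, 5, 11, 12, 13, 16, 15, 6]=(5 10)(6 9 14 16)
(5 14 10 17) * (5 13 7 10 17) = (5 14 17 13 7 10) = [0, 1, 2, 3, 4, 14, 6, 10, 8, 9, 5, 11, 12, 7, 17, 15, 16, 13]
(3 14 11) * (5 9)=(3 14 11)(5 9)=[0, 1, 2, 14, 4, 9, 6, 7, 8, 5, 10, 3, 12, 13, 11]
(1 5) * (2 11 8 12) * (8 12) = [0, 5, 11, 3, 4, 1, 6, 7, 8, 9, 10, 12, 2] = (1 5)(2 11 12)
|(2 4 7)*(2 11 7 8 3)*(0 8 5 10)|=14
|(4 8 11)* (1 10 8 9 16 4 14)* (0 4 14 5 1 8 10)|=9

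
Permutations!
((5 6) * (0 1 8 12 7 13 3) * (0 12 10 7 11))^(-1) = (0 11 12 3 13 7 10 8 1)(5 6)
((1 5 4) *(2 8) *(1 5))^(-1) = (2 8)(4 5)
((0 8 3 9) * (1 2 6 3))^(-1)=(0 9 3 6 2 1 8)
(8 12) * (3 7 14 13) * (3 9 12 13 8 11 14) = [0, 1, 2, 7, 4, 5, 6, 3, 13, 12, 10, 14, 11, 9, 8] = (3 7)(8 13 9 12 11 14)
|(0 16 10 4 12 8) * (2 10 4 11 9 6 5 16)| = |(0 2 10 11 9 6 5 16 4 12 8)| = 11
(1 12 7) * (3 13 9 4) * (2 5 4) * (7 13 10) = (1 12 13 9 2 5 4 3 10 7) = [0, 12, 5, 10, 3, 4, 6, 1, 8, 2, 7, 11, 13, 9]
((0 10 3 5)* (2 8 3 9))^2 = (0 9 8 5 10 2 3) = ((0 10 9 2 8 3 5))^2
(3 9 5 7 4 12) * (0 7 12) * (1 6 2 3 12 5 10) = (12)(0 7 4)(1 6 2 3 9 10) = [7, 6, 3, 9, 0, 5, 2, 4, 8, 10, 1, 11, 12]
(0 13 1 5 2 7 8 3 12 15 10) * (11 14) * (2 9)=[13, 5, 7, 12, 4, 9, 6, 8, 3, 2, 0, 14, 15, 1, 11, 10]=(0 13 1 5 9 2 7 8 3 12 15 10)(11 14)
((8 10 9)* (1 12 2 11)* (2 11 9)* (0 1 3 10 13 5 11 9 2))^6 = (0 5 12 3 8)(1 11 9 10 13)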